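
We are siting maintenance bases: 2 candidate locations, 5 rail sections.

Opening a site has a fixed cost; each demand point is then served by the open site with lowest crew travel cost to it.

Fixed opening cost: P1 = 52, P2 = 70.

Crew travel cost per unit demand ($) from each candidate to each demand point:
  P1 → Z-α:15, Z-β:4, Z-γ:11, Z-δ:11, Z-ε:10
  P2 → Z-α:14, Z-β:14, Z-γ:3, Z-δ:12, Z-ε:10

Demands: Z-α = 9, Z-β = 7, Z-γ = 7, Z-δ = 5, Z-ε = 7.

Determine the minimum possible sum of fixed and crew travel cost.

417

Open {P1}: assign each demand point to its cheapest open site.
  Z-α→P1 9×15=135, Z-β→P1 7×4=28, Z-γ→P1 7×11=77, Z-δ→P1 5×11=55, Z-ε→P1 7×10=70
  crew travel cost 365, fixed 52 → total 417.
Compare {P1, P2}: crew travel cost 300 + fixed 122 = 422.
Compare {P2}: crew travel cost 375 + fixed 70 = 445.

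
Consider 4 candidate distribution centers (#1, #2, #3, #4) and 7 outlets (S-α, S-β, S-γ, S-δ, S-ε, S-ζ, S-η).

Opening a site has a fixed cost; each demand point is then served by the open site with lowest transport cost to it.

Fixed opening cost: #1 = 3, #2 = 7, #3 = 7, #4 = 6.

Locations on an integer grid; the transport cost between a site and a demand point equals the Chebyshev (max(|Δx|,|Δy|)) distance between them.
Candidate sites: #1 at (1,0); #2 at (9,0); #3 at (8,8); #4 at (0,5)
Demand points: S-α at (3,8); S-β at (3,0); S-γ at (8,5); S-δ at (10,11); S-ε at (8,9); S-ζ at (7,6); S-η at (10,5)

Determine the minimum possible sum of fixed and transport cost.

29

Open {#1, #3}: assign each demand point to its cheapest open site.
  S-α→#3 5, S-β→#1 2, S-γ→#3 3, S-δ→#3 3, S-ε→#3 1, S-ζ→#3 2, S-η→#3 3
  transport cost 19, fixed 10 → total 29.
Compare {#3}: transport cost 25 + fixed 7 = 32.
Compare {#3, #4}: transport cost 20 + fixed 13 = 33.
Compare {#1, #3, #4}: transport cost 17 + fixed 16 = 33.
All other subsets cost ≥ 32. Minimum total cost: 29.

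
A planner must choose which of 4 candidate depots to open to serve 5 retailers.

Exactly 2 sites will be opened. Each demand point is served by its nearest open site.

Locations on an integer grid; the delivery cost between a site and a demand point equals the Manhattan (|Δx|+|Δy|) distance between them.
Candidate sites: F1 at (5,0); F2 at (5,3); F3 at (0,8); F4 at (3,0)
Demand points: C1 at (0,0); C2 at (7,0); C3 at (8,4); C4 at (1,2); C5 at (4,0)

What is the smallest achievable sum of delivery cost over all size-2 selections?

Open {F2, F4}.
  C1→F4 3, C2→F4 4, C3→F2 4, C4→F4 4, C5→F4 1  ⇒ total 16.
Compare {F1, F2}: total 17.
Compare {F1, F4}: total 17.
No size-2 selection does better; minimum is 16.

16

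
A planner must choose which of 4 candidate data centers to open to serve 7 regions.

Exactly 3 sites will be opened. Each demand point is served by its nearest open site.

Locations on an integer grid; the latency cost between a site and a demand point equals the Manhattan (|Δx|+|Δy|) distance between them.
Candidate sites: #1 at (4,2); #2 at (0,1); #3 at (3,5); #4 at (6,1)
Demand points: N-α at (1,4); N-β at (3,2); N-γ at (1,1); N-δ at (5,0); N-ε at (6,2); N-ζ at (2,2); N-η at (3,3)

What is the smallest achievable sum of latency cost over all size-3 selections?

13

Open {#1, #2, #4}.
  N-α→#2 4, N-β→#1 1, N-γ→#2 1, N-δ→#4 2, N-ε→#4 1, N-ζ→#1 2, N-η→#1 2  ⇒ total 13.
Compare {#1, #2, #3}: total 14.
Compare {#1, #3, #4}: total 15.
No size-3 selection does better; minimum is 13.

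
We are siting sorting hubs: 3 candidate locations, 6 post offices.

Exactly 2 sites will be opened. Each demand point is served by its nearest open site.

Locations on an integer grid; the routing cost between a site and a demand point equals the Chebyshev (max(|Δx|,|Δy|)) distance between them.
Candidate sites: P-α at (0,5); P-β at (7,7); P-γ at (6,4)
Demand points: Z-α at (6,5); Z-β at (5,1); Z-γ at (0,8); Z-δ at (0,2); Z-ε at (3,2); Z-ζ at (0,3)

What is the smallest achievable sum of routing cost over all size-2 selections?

15

Open {P-α, P-γ}.
  Z-α→P-γ 1, Z-β→P-γ 3, Z-γ→P-α 3, Z-δ→P-α 3, Z-ε→P-α 3, Z-ζ→P-α 2  ⇒ total 15.
Compare {P-α, P-β}: total 18.
Compare {P-β, P-γ}: total 25.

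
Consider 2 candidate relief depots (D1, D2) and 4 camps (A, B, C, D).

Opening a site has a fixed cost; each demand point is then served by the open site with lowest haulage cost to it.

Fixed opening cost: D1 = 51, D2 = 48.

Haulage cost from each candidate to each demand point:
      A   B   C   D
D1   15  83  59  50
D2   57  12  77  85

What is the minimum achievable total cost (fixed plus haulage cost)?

Open {D1, D2}: assign each demand point to its cheapest open site.
  A→D1 15, B→D2 12, C→D1 59, D→D1 50
  haulage cost 136, fixed 99 → total 235.
Compare {D1}: haulage cost 207 + fixed 51 = 258.
Compare {D2}: haulage cost 231 + fixed 48 = 279.

235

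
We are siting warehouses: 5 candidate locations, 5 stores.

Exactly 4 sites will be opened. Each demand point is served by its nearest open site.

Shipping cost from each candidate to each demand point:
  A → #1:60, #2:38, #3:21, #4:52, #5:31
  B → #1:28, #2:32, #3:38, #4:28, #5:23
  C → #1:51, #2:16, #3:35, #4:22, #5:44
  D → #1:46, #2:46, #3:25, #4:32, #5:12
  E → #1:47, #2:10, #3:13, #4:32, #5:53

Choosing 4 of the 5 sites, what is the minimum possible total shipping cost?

85

Open {B, C, D, E}.
  #1→B 28, #2→E 10, #3→E 13, #4→C 22, #5→D 12  ⇒ total 85.
Compare {A, B, D, E}: total 91.
Compare {A, B, C, E}: total 96.
No size-4 selection does better; minimum is 85.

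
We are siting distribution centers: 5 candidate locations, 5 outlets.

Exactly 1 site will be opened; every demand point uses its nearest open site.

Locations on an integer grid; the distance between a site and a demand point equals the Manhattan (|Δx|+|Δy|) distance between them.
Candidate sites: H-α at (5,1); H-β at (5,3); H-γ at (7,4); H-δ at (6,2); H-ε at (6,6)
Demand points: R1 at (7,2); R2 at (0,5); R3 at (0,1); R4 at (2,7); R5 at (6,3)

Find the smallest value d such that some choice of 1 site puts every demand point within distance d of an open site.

7

Open {H-β}.
  Farthest demand point is R2 at distance 7 (to H-β); all others are ≤ 7.
With {H-α} the worst case is 9.
With {H-δ} the worst case is 9.
No size-1 selection achieves below 7.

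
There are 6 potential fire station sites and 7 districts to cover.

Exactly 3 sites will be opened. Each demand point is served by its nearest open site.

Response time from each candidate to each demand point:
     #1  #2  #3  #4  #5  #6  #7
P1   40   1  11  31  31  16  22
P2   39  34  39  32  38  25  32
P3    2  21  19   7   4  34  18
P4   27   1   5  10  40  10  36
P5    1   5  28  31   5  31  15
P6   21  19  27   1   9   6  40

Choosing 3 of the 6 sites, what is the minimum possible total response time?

Open {P4, P5, P6}.
  #1→P5 1, #2→P4 1, #3→P4 5, #4→P6 1, #5→P5 5, #6→P6 6, #7→P5 15  ⇒ total 34.
Compare {P3, P4, P6}: total 37.
Compare {P1, P5, P6}: total 40.
No size-3 selection does better; minimum is 34.

34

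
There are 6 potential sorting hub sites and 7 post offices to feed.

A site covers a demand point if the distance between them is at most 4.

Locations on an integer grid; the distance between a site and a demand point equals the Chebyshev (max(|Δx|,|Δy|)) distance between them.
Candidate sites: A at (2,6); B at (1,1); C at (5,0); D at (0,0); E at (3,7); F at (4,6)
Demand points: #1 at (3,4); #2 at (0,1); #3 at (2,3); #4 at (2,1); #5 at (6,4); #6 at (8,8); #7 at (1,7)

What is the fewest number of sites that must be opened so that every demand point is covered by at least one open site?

Coverage sets (demand points within 4 of each site):
  A: {#1, #3, #5, #7}
  B: {#1, #2, #3, #4}
  C: {#1, #3, #4, #5}
  D: {#1, #2, #3, #4}
  E: {#1, #3, #5, #7}
  F: {#1, #3, #5, #6, #7}
No single site covers all 7 demand points.
But {B, F} covers everything, so the minimum is 2.

2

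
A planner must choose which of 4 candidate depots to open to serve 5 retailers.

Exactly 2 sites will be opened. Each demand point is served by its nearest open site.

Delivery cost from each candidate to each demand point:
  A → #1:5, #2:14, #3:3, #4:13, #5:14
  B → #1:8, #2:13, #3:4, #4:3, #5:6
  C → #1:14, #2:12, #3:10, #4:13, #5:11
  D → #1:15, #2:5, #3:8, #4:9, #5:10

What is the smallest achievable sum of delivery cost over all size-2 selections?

Open {B, D}.
  #1→B 8, #2→D 5, #3→B 4, #4→B 3, #5→B 6  ⇒ total 26.
Compare {A, B}: total 30.
Compare {A, D}: total 32.
No size-2 selection does better; minimum is 26.

26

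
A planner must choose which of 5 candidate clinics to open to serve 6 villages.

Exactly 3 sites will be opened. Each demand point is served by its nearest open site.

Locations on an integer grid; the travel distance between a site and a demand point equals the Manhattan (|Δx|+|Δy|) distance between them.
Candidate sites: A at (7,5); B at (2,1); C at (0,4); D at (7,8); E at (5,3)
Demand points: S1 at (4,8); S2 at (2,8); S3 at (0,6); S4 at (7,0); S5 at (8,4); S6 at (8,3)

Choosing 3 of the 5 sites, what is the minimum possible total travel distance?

20

Open {A, C, D}.
  S1→D 3, S2→D 5, S3→C 2, S4→A 5, S5→A 2, S6→A 3  ⇒ total 20.
Compare {C, D, E}: total 22.
Compare {A, B, C}: total 24.
No size-3 selection does better; minimum is 20.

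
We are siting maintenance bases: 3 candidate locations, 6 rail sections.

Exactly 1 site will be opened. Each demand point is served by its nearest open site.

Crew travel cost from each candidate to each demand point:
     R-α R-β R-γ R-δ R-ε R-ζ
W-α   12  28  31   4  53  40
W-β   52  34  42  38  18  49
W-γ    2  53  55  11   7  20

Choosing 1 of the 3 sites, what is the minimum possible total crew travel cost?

148

Open {W-γ}.
  R-α→W-γ 2, R-β→W-γ 53, R-γ→W-γ 55, R-δ→W-γ 11, R-ε→W-γ 7, R-ζ→W-γ 20  ⇒ total 148.
Compare {W-α}: total 168.
Compare {W-β}: total 233.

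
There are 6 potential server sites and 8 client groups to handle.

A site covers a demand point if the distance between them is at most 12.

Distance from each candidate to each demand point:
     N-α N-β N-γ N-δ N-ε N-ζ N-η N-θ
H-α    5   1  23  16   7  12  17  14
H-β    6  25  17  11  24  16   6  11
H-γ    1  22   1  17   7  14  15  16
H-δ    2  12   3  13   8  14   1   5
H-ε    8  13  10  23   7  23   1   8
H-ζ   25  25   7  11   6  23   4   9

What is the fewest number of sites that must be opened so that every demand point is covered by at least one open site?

Coverage sets (demand points within 12 of each site):
  H-α: {N-α, N-β, N-ε, N-ζ}
  H-β: {N-α, N-δ, N-η, N-θ}
  H-γ: {N-α, N-γ, N-ε}
  H-δ: {N-α, N-β, N-γ, N-ε, N-η, N-θ}
  H-ε: {N-α, N-γ, N-ε, N-η, N-θ}
  H-ζ: {N-γ, N-δ, N-ε, N-η, N-θ}
No single site covers all 8 demand points.
But {H-α, H-ζ} covers everything, so the minimum is 2.

2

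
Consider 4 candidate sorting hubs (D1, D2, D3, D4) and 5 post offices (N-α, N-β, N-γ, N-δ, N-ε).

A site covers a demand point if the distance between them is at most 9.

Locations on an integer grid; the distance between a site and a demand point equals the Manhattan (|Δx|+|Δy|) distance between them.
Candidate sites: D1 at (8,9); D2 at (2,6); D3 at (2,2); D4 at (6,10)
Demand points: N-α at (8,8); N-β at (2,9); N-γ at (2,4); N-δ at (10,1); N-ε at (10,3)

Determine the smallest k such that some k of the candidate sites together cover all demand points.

Coverage sets (demand points within 9 of each site):
  D1: {N-α, N-β, N-ε}
  D2: {N-α, N-β, N-γ}
  D3: {N-β, N-γ, N-δ, N-ε}
  D4: {N-α, N-β}
No single site covers all 5 demand points.
But {D1, D3} covers everything, so the minimum is 2.

2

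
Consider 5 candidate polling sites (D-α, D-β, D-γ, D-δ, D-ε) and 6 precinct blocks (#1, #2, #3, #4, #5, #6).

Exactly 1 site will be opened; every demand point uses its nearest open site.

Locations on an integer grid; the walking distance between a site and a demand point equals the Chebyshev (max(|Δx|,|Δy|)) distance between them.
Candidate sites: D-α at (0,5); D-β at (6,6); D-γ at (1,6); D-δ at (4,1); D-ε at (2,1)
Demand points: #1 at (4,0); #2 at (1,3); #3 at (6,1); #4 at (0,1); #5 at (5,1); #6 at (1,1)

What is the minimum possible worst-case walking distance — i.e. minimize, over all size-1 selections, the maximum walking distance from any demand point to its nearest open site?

4

Open {D-δ}.
  Farthest demand point is #4 at walking distance 4 (to D-δ); all others are ≤ 4.
With {D-ε} the worst case is 4.
With {D-α} the worst case is 6.
No size-1 selection achieves below 4.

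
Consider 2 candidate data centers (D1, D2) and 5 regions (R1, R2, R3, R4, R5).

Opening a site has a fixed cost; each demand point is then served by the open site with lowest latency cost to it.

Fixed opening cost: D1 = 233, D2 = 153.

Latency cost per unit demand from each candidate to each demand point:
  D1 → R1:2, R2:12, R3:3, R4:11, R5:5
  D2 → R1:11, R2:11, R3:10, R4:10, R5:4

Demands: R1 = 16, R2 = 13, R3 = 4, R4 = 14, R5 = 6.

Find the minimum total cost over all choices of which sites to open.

Open {D1}: assign each demand point to its cheapest open site.
  R1→D1 16×2=32, R2→D1 13×12=156, R3→D1 4×3=12, R4→D1 14×11=154, R5→D1 6×5=30
  latency cost 384, fixed 233 → total 617.
Compare {D2}: latency cost 523 + fixed 153 = 676.
Compare {D1, D2}: latency cost 351 + fixed 386 = 737.

617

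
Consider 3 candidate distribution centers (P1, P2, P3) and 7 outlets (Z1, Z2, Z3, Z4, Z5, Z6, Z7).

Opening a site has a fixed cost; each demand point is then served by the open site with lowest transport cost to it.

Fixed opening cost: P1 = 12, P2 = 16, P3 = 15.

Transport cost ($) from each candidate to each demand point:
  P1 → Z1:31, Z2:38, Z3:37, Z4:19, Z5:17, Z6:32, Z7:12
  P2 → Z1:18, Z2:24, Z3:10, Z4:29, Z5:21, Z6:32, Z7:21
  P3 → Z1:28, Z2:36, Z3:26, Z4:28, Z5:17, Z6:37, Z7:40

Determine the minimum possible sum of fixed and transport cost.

Open {P1, P2}: assign each demand point to its cheapest open site.
  Z1→P2 18, Z2→P2 24, Z3→P2 10, Z4→P1 19, Z5→P1 17, Z6→P1 32, Z7→P1 12
  transport cost 132, fixed 28 → total 160.
Compare {P2}: transport cost 155 + fixed 16 = 171.
Compare {P1, P2, P3}: transport cost 132 + fixed 43 = 175.
Compare {P2, P3}: transport cost 150 + fixed 31 = 181.
All other subsets cost ≥ 171. Minimum total cost: 160.

160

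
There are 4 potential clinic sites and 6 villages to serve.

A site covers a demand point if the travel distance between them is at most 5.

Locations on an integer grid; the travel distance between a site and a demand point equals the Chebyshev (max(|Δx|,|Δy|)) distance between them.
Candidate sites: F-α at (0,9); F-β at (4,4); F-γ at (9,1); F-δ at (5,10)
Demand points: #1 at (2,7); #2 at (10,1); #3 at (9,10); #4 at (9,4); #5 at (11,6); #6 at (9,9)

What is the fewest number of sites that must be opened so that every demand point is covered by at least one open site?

Coverage sets (demand points within 5 of each site):
  F-α: {#1}
  F-β: {#1, #4, #6}
  F-γ: {#2, #4, #5}
  F-δ: {#1, #3, #6}
No single site covers all 6 demand points.
But {F-γ, F-δ} covers everything, so the minimum is 2.

2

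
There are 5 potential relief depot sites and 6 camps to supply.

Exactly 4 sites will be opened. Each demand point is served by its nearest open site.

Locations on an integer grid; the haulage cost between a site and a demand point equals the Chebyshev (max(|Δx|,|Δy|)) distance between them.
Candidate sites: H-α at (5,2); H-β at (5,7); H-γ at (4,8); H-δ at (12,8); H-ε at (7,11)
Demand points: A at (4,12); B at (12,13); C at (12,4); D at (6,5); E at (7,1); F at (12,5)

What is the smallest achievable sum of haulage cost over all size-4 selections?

Open {H-α, H-β, H-δ, H-ε}.
  A→H-ε 3, B→H-δ 5, C→H-δ 4, D→H-β 2, E→H-α 2, F→H-δ 3  ⇒ total 19.
Compare {H-α, H-β, H-γ, H-δ}: total 20.
Compare {H-α, H-γ, H-δ, H-ε}: total 20.
No size-4 selection does better; minimum is 19.

19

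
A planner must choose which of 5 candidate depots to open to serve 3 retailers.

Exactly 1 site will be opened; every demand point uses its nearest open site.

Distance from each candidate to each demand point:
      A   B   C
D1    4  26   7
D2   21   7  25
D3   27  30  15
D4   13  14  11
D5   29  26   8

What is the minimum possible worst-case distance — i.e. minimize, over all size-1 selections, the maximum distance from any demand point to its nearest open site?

14

Open {D4}.
  Farthest demand point is B at distance 14 (to D4); all others are ≤ 14.
With {D2} the worst case is 25.
With {D1} the worst case is 26.
No size-1 selection achieves below 14.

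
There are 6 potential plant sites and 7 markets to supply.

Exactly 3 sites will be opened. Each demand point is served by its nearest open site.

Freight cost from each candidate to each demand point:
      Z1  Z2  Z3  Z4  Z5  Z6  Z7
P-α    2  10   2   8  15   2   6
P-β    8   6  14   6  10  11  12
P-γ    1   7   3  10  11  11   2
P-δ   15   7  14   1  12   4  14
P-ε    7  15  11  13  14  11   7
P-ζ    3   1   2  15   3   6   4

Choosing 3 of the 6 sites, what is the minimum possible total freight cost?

Open {P-γ, P-δ, P-ζ}.
  Z1→P-γ 1, Z2→P-ζ 1, Z3→P-ζ 2, Z4→P-δ 1, Z5→P-ζ 3, Z6→P-δ 4, Z7→P-γ 2  ⇒ total 14.
Compare {P-α, P-δ, P-ζ}: total 15.
Compare {P-β, P-δ, P-ζ}: total 18.
No size-3 selection does better; minimum is 14.

14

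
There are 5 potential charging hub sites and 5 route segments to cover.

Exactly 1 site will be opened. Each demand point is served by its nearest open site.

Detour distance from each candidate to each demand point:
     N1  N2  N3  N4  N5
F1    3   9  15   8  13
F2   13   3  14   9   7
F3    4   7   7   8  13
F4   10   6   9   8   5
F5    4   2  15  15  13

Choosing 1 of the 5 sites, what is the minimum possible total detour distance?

38

Open {F4}.
  N1→F4 10, N2→F4 6, N3→F4 9, N4→F4 8, N5→F4 5  ⇒ total 38.
Compare {F3}: total 39.
Compare {F2}: total 46.
No size-1 selection does better; minimum is 38.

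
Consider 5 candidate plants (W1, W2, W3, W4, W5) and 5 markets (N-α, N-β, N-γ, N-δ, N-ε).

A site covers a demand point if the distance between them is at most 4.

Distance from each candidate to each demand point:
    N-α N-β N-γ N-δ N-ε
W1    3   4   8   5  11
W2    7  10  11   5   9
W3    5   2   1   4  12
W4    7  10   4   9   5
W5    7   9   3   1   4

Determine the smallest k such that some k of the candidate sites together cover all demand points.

Coverage sets (demand points within 4 of each site):
  W1: {N-α, N-β}
  W2: {}
  W3: {N-β, N-γ, N-δ}
  W4: {N-γ}
  W5: {N-γ, N-δ, N-ε}
No single site covers all 5 demand points.
But {W1, W5} covers everything, so the minimum is 2.

2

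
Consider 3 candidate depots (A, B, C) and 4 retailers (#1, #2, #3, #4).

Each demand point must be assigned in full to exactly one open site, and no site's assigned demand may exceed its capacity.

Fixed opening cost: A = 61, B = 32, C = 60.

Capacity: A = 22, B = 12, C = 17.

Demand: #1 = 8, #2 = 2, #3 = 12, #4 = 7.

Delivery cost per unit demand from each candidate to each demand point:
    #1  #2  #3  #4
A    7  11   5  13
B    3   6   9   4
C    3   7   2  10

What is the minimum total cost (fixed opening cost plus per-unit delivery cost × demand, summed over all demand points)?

249

Open {A, B}; cheapest assignment that respects the capacities:
  A (cap 22, load 20): #1, #3 — cost 8×7 + 12×5 = 116
  B (cap 12, load 9): #2, #4 — cost 2×6 + 7×4 = 40
  Shipping 156, fixed 93 → total 249.
  Any other capacity-feasible assignment to {A, B} ships for at least 156.
Compare {A, B, C}: its best feasible assignment gives total 273.
Compare {A, C}: its best feasible assignment gives total 289.
Every other set of open sites that can feasibly serve all demand totals ≥ 273 even under its best assignment. Minimum: 249.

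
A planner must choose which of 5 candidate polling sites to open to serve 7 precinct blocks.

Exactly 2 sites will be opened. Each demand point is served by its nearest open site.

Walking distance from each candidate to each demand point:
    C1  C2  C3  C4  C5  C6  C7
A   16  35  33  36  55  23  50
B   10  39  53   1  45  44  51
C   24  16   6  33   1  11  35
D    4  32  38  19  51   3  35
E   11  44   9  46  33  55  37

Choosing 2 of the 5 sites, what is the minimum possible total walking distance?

Open {B, C}.
  C1→B 10, C2→C 16, C3→C 6, C4→B 1, C5→C 1, C6→C 11, C7→C 35  ⇒ total 80.
Compare {C, D}: total 84.
Compare {C, E}: total 113.
No size-2 selection does better; minimum is 80.

80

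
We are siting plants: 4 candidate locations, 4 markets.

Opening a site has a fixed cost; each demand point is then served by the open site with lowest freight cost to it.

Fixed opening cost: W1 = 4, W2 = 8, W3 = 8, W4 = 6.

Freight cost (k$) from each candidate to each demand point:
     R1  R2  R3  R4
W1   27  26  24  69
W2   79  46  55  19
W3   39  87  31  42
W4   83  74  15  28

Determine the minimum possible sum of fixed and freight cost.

105

Open {W1, W2, W4}: assign each demand point to its cheapest open site.
  R1→W1 27, R2→W1 26, R3→W4 15, R4→W2 19
  freight cost 87, fixed 18 → total 105.
Compare {W1, W4}: freight cost 96 + fixed 10 = 106.
Compare {W1, W2}: freight cost 96 + fixed 12 = 108.
Compare {W1, W2, W3, W4}: freight cost 87 + fixed 26 = 113.
All other subsets cost ≥ 106. Minimum total cost: 105.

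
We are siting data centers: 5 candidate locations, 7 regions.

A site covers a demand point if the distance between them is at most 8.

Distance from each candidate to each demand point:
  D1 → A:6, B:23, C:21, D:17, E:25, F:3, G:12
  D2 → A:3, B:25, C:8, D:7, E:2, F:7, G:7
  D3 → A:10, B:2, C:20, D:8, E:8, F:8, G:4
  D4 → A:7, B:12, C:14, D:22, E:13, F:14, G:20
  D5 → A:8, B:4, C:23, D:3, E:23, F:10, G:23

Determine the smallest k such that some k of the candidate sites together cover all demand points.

2

Coverage sets (demand points within 8 of each site):
  D1: {A, F}
  D2: {A, C, D, E, F, G}
  D3: {B, D, E, F, G}
  D4: {A}
  D5: {A, B, D}
No single site covers all 7 demand points.
But {D2, D3} covers everything, so the minimum is 2.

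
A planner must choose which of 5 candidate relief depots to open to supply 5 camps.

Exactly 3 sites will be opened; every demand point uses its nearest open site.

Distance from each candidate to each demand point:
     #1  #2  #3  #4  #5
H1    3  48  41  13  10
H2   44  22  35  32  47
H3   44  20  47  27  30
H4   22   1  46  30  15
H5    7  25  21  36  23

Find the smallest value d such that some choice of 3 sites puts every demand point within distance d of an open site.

21

Open {H1, H3, H5}.
  Farthest demand point is #3 at distance 21 (to H5); all others are ≤ 21.
With {H1, H4, H5} the worst case is 21.
With {H1, H2, H5} the worst case is 22.
No size-3 selection achieves below 21.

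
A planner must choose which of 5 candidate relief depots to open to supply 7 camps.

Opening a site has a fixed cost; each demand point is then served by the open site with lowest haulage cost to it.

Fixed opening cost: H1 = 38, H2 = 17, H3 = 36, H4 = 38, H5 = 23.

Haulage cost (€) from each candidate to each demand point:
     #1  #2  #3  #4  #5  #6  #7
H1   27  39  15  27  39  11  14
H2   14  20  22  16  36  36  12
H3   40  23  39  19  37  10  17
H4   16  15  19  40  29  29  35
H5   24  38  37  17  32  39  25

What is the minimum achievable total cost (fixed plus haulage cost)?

173

Open {H2}: assign each demand point to its cheapest open site.
  #1→H2 14, #2→H2 20, #3→H2 22, #4→H2 16, #5→H2 36, #6→H2 36, #7→H2 12
  haulage cost 156, fixed 17 → total 173.
Compare {H1, H2}: haulage cost 124 + fixed 55 = 179.
Compare {H2, H3}: haulage cost 130 + fixed 53 = 183.
Compare {H2, H4}: haulage cost 134 + fixed 55 = 189.
All other subsets cost ≥ 179. Minimum total cost: 173.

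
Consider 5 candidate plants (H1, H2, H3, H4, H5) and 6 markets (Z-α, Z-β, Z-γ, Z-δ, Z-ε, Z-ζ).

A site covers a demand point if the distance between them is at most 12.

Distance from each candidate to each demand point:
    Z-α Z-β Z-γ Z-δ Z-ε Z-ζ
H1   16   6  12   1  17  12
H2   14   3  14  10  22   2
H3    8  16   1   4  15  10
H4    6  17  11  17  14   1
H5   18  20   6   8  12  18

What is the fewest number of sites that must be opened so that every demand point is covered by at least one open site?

Coverage sets (demand points within 12 of each site):
  H1: {Z-β, Z-γ, Z-δ, Z-ζ}
  H2: {Z-β, Z-δ, Z-ζ}
  H3: {Z-α, Z-γ, Z-δ, Z-ζ}
  H4: {Z-α, Z-γ, Z-ζ}
  H5: {Z-γ, Z-δ, Z-ε}
No 2 sites suffice: every size-2 union leaves at least one demand point uncovered.
But {H1, H3, H5} covers everything, so the minimum is 3.

3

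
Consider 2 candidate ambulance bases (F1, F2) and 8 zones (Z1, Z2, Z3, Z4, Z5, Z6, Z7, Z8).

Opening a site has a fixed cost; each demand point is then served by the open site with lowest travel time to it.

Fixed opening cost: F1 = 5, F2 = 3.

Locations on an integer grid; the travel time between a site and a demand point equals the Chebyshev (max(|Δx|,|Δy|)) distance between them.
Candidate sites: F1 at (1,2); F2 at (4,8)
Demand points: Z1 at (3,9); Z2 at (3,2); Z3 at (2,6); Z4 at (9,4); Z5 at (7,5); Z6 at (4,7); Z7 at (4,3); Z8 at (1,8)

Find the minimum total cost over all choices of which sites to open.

Open {F1, F2}: assign each demand point to its cheapest open site.
  Z1→F2 1, Z2→F1 2, Z3→F2 2, Z4→F2 5, Z5→F2 3, Z6→F2 1, Z7→F1 3, Z8→F2 3
  travel time 20, fixed 8 → total 28.
Compare {F2}: travel time 26 + fixed 3 = 29.
Compare {F1}: travel time 41 + fixed 5 = 46.

28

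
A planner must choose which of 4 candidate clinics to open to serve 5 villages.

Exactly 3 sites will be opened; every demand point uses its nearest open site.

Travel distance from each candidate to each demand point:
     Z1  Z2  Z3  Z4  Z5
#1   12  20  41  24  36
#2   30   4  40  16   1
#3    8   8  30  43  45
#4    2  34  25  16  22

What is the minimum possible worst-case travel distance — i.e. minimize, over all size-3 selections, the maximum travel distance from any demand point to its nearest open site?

25

Open {#1, #2, #4}.
  Farthest demand point is Z3 at travel distance 25 (to #4); all others are ≤ 25.
With {#1, #3, #4} the worst case is 25.
With {#2, #3, #4} the worst case is 25.
No size-3 selection achieves below 25.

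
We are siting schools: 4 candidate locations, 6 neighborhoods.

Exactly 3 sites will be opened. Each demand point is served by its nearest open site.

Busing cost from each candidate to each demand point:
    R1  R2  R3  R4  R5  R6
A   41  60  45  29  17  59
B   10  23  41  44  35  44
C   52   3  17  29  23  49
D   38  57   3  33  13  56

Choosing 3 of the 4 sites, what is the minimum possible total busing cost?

102

Open {B, C, D}.
  R1→B 10, R2→C 3, R3→D 3, R4→C 29, R5→D 13, R6→B 44  ⇒ total 102.
Compare {A, B, C}: total 120.
Compare {A, B, D}: total 122.
No size-3 selection does better; minimum is 102.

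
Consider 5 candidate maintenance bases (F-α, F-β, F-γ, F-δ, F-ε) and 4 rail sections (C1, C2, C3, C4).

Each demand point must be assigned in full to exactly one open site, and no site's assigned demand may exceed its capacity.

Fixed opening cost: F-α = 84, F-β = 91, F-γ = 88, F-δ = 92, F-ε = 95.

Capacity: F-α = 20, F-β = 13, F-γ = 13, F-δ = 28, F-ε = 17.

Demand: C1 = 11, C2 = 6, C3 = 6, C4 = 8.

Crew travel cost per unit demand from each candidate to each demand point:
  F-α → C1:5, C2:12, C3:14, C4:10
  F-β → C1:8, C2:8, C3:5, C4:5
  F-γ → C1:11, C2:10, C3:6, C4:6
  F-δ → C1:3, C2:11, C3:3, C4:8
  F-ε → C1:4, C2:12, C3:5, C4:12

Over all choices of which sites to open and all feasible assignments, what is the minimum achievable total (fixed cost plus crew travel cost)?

340

Open {F-β, F-δ}; cheapest assignment that respects the capacities:
  F-β (cap 13, load 8): C4 — cost 8×5 = 40
  F-δ (cap 28, load 23): C1, C2, C3 — cost 11×3 + 6×11 + 6×3 = 117
  Shipping 157, fixed 183 → total 340.
  Any other capacity-feasible assignment to {F-β, F-δ} ships for at least 157.
Compare {F-γ, F-δ}: its best feasible assignment gives total 345.
Compare {F-α, F-δ}: its best feasible assignment gives total 363.
Every other set of open sites that can feasibly serve all demand totals ≥ 345 even under its best assignment. Minimum: 340.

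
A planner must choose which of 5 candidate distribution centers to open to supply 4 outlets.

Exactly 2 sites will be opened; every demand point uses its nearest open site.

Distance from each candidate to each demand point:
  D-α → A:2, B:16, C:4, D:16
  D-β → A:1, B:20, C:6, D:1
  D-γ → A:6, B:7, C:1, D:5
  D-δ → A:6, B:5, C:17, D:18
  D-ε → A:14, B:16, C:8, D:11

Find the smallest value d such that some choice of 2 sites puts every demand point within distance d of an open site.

Open {D-β, D-δ}.
  Farthest demand point is C at distance 6 (to D-β); all others are ≤ 6.
With {D-γ, D-δ} the worst case is 6.
With {D-α, D-γ} the worst case is 7.
No size-2 selection achieves below 6.

6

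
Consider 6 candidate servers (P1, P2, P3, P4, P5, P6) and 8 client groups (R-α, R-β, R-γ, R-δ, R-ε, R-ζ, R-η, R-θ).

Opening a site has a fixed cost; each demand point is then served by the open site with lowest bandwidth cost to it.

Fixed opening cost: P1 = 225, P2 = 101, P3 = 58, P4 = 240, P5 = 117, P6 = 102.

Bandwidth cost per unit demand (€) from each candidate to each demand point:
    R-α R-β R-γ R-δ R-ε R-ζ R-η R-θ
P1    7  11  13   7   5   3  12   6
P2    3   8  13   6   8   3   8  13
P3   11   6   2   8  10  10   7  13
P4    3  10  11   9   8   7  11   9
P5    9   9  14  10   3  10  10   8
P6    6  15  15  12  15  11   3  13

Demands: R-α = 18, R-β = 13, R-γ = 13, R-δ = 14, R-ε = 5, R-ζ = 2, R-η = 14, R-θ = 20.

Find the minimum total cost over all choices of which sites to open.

797

Open {P2, P3, P5}: assign each demand point to its cheapest open site.
  R-α→P2 18×3=54, R-β→P3 13×6=78, R-γ→P3 13×2=26, R-δ→P2 14×6=84, R-ε→P5 5×3=15, R-ζ→P2 2×3=6, R-η→P3 14×7=98, R-θ→P5 20×8=160
  bandwidth cost 521, fixed 276 → total 797.
Compare {P2, P3}: bandwidth cost 646 + fixed 159 = 805.
Compare {P3, P5, P6}: bandwidth cost 561 + fixed 277 = 838.
Compare {P2, P3, P5, P6}: bandwidth cost 465 + fixed 378 = 843.
All other subsets cost ≥ 805. Minimum total cost: 797.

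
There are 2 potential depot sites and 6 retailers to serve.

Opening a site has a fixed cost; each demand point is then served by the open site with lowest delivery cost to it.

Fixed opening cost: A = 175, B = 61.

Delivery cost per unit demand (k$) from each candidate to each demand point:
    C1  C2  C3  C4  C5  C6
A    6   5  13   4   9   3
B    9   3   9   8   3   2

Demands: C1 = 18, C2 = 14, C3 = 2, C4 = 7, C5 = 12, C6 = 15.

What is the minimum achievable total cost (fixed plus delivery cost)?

405

Open {B}: assign each demand point to its cheapest open site.
  C1→B 18×9=162, C2→B 14×3=42, C3→B 2×9=18, C4→B 7×8=56, C5→B 12×3=36, C6→B 15×2=30
  delivery cost 344, fixed 61 → total 405.
Compare {A, B}: delivery cost 262 + fixed 236 = 498.
Compare {A}: delivery cost 385 + fixed 175 = 560.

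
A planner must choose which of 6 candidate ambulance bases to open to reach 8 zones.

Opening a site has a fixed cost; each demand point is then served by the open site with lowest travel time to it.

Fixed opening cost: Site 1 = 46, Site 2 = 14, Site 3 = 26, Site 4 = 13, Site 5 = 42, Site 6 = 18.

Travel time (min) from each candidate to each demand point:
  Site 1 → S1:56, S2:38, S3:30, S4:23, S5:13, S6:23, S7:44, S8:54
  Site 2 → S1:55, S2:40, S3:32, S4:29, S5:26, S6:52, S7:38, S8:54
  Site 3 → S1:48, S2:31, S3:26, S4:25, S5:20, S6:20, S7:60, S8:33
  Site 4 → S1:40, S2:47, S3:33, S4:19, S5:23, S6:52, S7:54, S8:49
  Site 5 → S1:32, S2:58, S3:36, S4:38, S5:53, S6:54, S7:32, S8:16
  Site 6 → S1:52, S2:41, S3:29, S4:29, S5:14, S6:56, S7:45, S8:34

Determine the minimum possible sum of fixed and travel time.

270

Open {Site 3, Site 5}: assign each demand point to its cheapest open site.
  S1→Site 5 32, S2→Site 3 31, S3→Site 3 26, S4→Site 3 25, S5→Site 3 20, S6→Site 3 20, S7→Site 5 32, S8→Site 5 16
  travel time 202, fixed 68 → total 270.
Compare {Site 3, Site 4, Site 5}: travel time 196 + fixed 81 = 277.
Compare {Site 2, Site 3, Site 4}: travel time 227 + fixed 53 = 280.
Compare {Site 2, Site 3}: travel time 241 + fixed 40 = 281.
All other subsets cost ≥ 277. Minimum total cost: 270.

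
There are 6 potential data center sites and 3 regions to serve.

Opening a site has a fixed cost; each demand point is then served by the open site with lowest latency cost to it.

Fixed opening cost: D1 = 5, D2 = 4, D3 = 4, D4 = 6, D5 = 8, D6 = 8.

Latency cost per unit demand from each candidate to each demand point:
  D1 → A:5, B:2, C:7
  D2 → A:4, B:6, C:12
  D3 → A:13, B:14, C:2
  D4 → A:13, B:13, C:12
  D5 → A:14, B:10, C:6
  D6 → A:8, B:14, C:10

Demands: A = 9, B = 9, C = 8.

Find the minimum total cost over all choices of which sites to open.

83

Open {D1, D2, D3}: assign each demand point to its cheapest open site.
  A→D2 9×4=36, B→D1 9×2=18, C→D3 8×2=16
  latency cost 70, fixed 13 → total 83.
Compare {D1, D3}: latency cost 79 + fixed 9 = 88.
Compare {D1, D2, D3, D4}: latency cost 70 + fixed 19 = 89.
Compare {D1, D2, D3, D5}: latency cost 70 + fixed 21 = 91.
All other subsets cost ≥ 88. Minimum total cost: 83.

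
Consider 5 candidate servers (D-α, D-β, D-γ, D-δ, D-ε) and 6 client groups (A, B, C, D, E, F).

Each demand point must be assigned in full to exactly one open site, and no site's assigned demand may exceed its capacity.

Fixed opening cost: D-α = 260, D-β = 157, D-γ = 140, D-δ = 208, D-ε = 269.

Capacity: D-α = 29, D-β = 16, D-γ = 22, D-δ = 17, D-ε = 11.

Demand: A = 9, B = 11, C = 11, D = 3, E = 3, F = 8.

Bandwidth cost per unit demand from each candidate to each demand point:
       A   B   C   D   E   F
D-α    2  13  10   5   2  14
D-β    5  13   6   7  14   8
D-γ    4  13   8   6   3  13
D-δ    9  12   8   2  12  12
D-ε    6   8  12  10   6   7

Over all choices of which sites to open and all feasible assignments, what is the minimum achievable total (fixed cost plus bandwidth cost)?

774

Open {D-α, D-γ}; cheapest assignment that respects the capacities:
  D-α (cap 29, load 26): A, B, D, E — cost 9×2 + 11×13 + 3×5 + 3×2 = 182
  D-γ (cap 22, load 19): C, F — cost 11×8 + 8×13 = 192
  Shipping 374, fixed 400 → total 774.
  Any other capacity-feasible assignment to {D-α, D-γ} ships for at least 374.
Compare {D-β, D-γ, D-δ}: its best feasible assignment gives total 858.
Compare {D-α, D-δ}: its best feasible assignment gives total 871.
Every other set of open sites that can feasibly serve all demand totals ≥ 858 even under its best assignment. Minimum: 774.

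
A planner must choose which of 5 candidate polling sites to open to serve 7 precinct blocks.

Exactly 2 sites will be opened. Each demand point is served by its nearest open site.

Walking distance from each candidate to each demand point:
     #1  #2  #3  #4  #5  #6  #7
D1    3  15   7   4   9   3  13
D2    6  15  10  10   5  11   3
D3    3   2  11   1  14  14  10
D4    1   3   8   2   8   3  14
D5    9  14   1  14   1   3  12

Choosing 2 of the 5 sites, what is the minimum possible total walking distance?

21

Open {D3, D5}.
  #1→D3 3, #2→D3 2, #3→D5 1, #4→D3 1, #5→D5 1, #6→D5 3, #7→D3 10  ⇒ total 21.
Compare {D4, D5}: total 23.
Compare {D2, D4}: total 25.
No size-2 selection does better; minimum is 21.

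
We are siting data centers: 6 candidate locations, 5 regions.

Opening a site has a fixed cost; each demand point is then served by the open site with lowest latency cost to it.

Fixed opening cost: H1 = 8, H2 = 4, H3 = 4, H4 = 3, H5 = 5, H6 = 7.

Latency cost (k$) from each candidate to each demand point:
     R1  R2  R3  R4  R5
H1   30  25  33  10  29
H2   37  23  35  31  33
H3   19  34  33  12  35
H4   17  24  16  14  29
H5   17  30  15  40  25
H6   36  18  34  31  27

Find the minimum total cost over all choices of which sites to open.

102

Open {H4, H6}: assign each demand point to its cheapest open site.
  R1→H4 17, R2→H6 18, R3→H4 16, R4→H4 14, R5→H6 27
  latency cost 92, fixed 10 → total 102.
Compare {H4}: latency cost 100 + fixed 3 = 103.
Compare {H4, H5}: latency cost 95 + fixed 8 = 103.
Compare {H3, H5, H6}: latency cost 87 + fixed 16 = 103.
All other subsets cost ≥ 103. Minimum total cost: 102.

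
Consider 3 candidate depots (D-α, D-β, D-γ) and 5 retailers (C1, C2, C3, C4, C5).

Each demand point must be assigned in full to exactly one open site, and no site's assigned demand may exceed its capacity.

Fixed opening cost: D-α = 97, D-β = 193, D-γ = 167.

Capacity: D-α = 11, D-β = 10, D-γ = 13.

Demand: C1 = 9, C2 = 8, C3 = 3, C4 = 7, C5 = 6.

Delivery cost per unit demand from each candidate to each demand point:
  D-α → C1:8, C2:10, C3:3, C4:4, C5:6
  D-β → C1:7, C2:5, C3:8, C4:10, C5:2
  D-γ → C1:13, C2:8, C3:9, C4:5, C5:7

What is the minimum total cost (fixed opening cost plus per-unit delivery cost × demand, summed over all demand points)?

686

Open {D-α, D-β, D-γ}; cheapest assignment that respects the capacities:
  D-α (cap 11, load 11): C2, C3 — cost 8×10 + 3×3 = 89
  D-β (cap 10, load 9): C1 — cost 9×7 = 63
  D-γ (cap 13, load 13): C4, C5 — cost 7×5 + 6×7 = 77
  Shipping 229, fixed 457 → total 686.
  Any other capacity-feasible assignment to {D-α, D-β, D-γ} ships for at least 229.
Total demand is 33 and no other set of sites has combined capacity ≥ 33, so {D-α, D-β, D-γ} is the only feasible choice of open sites. Minimum: 686.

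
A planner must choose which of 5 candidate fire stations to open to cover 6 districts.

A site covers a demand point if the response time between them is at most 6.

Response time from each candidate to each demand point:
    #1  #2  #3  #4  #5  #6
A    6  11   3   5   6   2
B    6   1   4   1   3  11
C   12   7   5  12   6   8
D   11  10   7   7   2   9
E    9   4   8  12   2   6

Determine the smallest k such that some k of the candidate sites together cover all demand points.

Coverage sets (demand points within 6 of each site):
  A: {#1, #3, #4, #5, #6}
  B: {#1, #2, #3, #4, #5}
  C: {#3, #5}
  D: {#5}
  E: {#2, #5, #6}
No single site covers all 6 demand points.
But {A, B} covers everything, so the minimum is 2.

2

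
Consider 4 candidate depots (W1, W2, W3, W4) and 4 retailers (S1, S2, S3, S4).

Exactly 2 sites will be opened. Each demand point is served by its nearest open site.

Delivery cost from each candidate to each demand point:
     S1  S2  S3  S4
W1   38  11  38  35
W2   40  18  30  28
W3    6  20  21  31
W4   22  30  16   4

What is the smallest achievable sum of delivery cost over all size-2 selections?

46

Open {W3, W4}.
  S1→W3 6, S2→W3 20, S3→W4 16, S4→W4 4  ⇒ total 46.
Compare {W1, W4}: total 53.
Compare {W2, W4}: total 60.
No size-2 selection does better; minimum is 46.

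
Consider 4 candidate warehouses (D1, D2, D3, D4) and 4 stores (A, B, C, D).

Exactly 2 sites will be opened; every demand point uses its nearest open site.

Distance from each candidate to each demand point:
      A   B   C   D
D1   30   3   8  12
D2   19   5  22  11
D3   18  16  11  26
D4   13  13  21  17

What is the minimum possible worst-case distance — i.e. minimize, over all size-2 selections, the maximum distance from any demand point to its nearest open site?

Open {D1, D4}.
  Farthest demand point is A at distance 13 (to D4); all others are ≤ 13.
With {D3, D4} the worst case is 17.
With {D1, D3} the worst case is 18.
No size-2 selection achieves below 13.

13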